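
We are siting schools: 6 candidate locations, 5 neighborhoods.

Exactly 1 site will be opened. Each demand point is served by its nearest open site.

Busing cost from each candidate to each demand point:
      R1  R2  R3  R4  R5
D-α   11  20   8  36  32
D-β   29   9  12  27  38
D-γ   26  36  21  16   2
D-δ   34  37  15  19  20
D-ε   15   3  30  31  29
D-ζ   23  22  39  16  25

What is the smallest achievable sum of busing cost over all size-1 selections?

101

Open {D-γ}.
  R1→D-γ 26, R2→D-γ 36, R3→D-γ 21, R4→D-γ 16, R5→D-γ 2  ⇒ total 101.
Compare {D-α}: total 107.
Compare {D-ε}: total 108.
No size-1 selection does better; minimum is 101.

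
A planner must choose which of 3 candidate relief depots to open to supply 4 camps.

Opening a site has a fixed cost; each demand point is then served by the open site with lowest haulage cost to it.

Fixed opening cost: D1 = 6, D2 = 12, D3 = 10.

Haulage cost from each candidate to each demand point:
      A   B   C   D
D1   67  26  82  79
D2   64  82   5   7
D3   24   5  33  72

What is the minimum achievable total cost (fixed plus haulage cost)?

63

Open {D2, D3}: assign each demand point to its cheapest open site.
  A→D3 24, B→D3 5, C→D2 5, D→D2 7
  haulage cost 41, fixed 22 → total 63.
Compare {D1, D2, D3}: haulage cost 41 + fixed 28 = 69.
Compare {D1, D2}: haulage cost 102 + fixed 18 = 120.
Compare {D3}: haulage cost 134 + fixed 10 = 144.
All other subsets cost ≥ 69. Minimum total cost: 63.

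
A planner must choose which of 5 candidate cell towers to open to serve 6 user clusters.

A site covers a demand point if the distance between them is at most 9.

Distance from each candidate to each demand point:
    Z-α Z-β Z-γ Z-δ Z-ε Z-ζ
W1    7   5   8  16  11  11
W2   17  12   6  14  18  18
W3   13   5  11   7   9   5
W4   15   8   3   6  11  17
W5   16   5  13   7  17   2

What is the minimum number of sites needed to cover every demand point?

Coverage sets (demand points within 9 of each site):
  W1: {Z-α, Z-β, Z-γ}
  W2: {Z-γ}
  W3: {Z-β, Z-δ, Z-ε, Z-ζ}
  W4: {Z-β, Z-γ, Z-δ}
  W5: {Z-β, Z-δ, Z-ζ}
No single site covers all 6 demand points.
But {W1, W3} covers everything, so the minimum is 2.

2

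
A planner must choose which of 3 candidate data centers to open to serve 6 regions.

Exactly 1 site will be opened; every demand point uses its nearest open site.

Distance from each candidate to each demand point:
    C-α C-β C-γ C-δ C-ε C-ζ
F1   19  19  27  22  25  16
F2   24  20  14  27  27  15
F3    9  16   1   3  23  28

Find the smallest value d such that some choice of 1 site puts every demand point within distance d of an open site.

27

Open {F1}.
  Farthest demand point is C-γ at distance 27 (to F1); all others are ≤ 27.
With {F2} the worst case is 27.
With {F3} the worst case is 28.
No size-1 selection achieves below 27.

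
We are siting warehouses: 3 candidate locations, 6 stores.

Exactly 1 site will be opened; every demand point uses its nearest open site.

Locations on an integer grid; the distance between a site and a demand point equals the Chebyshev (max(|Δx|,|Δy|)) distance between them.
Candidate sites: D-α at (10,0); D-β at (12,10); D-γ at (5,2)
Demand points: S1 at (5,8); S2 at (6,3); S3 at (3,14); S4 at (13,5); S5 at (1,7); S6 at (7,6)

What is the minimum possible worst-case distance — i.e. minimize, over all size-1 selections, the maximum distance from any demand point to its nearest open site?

Open {D-β}.
  Farthest demand point is S5 at distance 11 (to D-β); all others are ≤ 11.
With {D-γ} the worst case is 12.
With {D-α} the worst case is 14.
No size-1 selection achieves below 11.

11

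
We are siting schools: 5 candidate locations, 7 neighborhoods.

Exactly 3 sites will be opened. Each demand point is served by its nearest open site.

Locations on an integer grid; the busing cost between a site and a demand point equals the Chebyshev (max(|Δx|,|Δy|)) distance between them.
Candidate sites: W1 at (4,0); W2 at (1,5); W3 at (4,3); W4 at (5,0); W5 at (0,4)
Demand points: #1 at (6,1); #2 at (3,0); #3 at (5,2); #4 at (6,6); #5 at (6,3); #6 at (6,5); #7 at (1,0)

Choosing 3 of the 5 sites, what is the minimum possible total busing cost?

13

Open {W1, W3, W4}.
  #1→W4 1, #2→W1 1, #3→W3 1, #4→W3 3, #5→W3 2, #6→W3 2, #7→W1 3  ⇒ total 13.
Compare {W1, W2, W3}: total 14.
Compare {W1, W3, W5}: total 14.
No size-3 selection does better; minimum is 13.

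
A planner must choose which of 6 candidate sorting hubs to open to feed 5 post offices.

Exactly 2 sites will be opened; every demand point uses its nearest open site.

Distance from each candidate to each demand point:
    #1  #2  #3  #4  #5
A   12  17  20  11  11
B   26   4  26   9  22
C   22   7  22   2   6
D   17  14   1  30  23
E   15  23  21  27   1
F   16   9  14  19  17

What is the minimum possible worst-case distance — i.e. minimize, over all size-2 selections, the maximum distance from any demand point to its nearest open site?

14

Open {A, D}.
  Farthest demand point is #2 at distance 14 (to D); all others are ≤ 14.
With {A, F} the worst case is 14.
With {C, F} the worst case is 16.
No size-2 selection achieves below 14.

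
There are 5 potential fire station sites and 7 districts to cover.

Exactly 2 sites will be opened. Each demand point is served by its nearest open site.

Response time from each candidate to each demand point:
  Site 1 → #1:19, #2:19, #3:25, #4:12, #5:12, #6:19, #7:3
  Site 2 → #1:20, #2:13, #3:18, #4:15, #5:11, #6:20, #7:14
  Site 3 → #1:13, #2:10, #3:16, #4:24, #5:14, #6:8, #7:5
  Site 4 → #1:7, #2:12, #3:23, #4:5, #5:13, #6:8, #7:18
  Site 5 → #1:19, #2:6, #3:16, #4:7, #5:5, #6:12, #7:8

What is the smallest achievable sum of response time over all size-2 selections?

Open {Site 4, Site 5}.
  #1→Site 4 7, #2→Site 5 6, #3→Site 5 16, #4→Site 4 5, #5→Site 5 5, #6→Site 4 8, #7→Site 5 8  ⇒ total 55.
Compare {Site 3, Site 5}: total 60.
Compare {Site 3, Site 4}: total 64.
No size-2 selection does better; minimum is 55.

55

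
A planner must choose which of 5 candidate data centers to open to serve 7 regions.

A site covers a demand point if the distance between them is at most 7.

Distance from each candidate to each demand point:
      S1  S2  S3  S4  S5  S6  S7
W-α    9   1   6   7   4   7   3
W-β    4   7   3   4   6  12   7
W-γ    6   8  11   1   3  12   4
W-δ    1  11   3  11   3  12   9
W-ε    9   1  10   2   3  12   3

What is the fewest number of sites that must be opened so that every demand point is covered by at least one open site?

2

Coverage sets (demand points within 7 of each site):
  W-α: {S2, S3, S4, S5, S6, S7}
  W-β: {S1, S2, S3, S4, S5, S7}
  W-γ: {S1, S4, S5, S7}
  W-δ: {S1, S3, S5}
  W-ε: {S2, S4, S5, S7}
No single site covers all 7 demand points.
But {W-α, W-β} covers everything, so the minimum is 2.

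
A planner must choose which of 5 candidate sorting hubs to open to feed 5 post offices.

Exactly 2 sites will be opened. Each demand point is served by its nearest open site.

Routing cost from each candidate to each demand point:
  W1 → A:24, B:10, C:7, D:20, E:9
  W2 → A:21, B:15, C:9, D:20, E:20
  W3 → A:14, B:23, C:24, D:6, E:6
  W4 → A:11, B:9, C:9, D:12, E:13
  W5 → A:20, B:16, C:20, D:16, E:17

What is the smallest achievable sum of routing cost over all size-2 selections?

Open {W3, W4}.
  A→W4 11, B→W4 9, C→W4 9, D→W3 6, E→W3 6  ⇒ total 41.
Compare {W1, W3}: total 43.
Compare {W1, W4}: total 48.
No size-2 selection does better; minimum is 41.

41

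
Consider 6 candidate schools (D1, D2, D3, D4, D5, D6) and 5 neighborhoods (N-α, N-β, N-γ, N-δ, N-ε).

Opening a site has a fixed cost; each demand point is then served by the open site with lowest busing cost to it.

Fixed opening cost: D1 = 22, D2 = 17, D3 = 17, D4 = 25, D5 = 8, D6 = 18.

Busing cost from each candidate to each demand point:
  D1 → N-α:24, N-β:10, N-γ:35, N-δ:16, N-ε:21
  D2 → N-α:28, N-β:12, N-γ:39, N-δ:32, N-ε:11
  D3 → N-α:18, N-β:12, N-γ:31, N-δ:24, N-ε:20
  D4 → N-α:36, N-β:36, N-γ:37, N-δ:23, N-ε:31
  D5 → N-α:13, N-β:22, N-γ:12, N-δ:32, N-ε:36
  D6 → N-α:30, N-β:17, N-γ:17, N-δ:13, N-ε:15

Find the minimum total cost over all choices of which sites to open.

Open {D5, D6}: assign each demand point to its cheapest open site.
  N-α→D5 13, N-β→D6 17, N-γ→D5 12, N-δ→D6 13, N-ε→D6 15
  busing cost 70, fixed 26 → total 96.
Compare {D1, D5}: busing cost 72 + fixed 30 = 102.
Compare {D2, D5, D6}: busing cost 61 + fixed 43 = 104.
Compare {D2, D5}: busing cost 80 + fixed 25 = 105.
All other subsets cost ≥ 102. Minimum total cost: 96.

96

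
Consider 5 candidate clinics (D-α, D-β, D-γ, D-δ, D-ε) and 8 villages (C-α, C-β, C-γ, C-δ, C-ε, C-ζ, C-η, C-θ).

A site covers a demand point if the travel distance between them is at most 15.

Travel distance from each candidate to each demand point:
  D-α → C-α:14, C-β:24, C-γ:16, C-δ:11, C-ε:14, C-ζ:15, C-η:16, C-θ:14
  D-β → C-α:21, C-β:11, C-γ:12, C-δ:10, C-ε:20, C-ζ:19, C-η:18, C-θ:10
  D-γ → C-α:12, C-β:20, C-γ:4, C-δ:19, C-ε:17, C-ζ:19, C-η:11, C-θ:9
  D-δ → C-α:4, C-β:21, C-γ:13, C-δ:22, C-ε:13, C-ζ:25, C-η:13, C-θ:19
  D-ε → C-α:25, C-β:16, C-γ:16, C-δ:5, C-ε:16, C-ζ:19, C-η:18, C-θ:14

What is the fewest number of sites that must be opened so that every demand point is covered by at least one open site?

3

Coverage sets (demand points within 15 of each site):
  D-α: {C-α, C-δ, C-ε, C-ζ, C-θ}
  D-β: {C-β, C-γ, C-δ, C-θ}
  D-γ: {C-α, C-γ, C-η, C-θ}
  D-δ: {C-α, C-γ, C-ε, C-η}
  D-ε: {C-δ, C-θ}
No 2 sites suffice: every size-2 union leaves at least one demand point uncovered.
But {D-α, D-β, D-γ} covers everything, so the minimum is 3.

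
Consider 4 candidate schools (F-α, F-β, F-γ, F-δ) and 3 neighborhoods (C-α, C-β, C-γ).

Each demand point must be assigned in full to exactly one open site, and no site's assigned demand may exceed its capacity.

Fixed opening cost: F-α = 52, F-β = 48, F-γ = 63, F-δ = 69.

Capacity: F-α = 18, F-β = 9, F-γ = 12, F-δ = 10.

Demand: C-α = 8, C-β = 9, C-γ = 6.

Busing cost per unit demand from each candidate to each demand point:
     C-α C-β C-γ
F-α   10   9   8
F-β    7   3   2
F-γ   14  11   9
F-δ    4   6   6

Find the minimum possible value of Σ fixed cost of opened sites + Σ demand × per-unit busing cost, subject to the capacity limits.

Open {F-α, F-β}; cheapest assignment that respects the capacities:
  F-α (cap 18, load 14): C-α, C-γ — cost 8×10 + 6×8 = 128
  F-β (cap 9, load 9): C-β — cost 9×3 = 27
  Shipping 155, fixed 100 → total 255.
  Any other capacity-feasible assignment to {F-α, F-β} ships for at least 155.
Compare {F-α, F-β, F-δ}: its best feasible assignment gives total 276.
Compare {F-α, F-δ}: its best feasible assignment gives total 282.
Every other set of open sites that can feasibly serve all demand totals ≥ 276 even under its best assignment. Minimum: 255.

255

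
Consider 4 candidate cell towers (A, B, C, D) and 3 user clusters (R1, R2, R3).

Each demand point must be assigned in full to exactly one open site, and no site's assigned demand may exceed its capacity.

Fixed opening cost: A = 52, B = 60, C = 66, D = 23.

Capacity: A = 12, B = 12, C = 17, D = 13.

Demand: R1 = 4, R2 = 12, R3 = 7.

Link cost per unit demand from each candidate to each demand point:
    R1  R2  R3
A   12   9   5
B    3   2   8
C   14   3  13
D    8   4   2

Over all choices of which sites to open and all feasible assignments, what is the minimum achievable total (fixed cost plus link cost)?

153

Open {B, D}; cheapest assignment that respects the capacities:
  B (cap 12, load 12): R2 — cost 12×2 = 24
  D (cap 13, load 11): R1, R3 — cost 4×8 + 7×2 = 46
  Shipping 70, fixed 83 → total 153.
  Any other capacity-feasible assignment to {B, D} ships for at least 70.
Compare {C, D}: its best feasible assignment gives total 171.
Compare {A, B, D}: its best feasible assignment gives total 205.
Every other set of open sites that can feasibly serve all demand totals ≥ 171 even under its best assignment. Minimum: 153.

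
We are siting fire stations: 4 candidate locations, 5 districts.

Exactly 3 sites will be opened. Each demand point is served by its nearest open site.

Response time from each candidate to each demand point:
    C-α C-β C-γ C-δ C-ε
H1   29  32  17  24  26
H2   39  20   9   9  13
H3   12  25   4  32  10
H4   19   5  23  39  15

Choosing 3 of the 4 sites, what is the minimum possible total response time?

Open {H2, H3, H4}.
  C-α→H3 12, C-β→H4 5, C-γ→H3 4, C-δ→H2 9, C-ε→H3 10  ⇒ total 40.
Compare {H1, H2, H3}: total 55.
Compare {H1, H2, H4}: total 55.
No size-3 selection does better; minimum is 40.

40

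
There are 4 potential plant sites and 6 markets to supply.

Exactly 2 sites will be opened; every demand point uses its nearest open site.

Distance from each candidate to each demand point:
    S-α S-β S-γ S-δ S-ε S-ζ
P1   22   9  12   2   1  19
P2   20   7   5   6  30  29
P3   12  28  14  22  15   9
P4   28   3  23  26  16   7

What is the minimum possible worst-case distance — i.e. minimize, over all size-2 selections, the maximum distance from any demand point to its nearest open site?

Open {P1, P3}.
  Farthest demand point is S-α at distance 12 (to P3); all others are ≤ 12.
With {P2, P3} the worst case is 15.
With {P1, P2} the worst case is 20.
No size-2 selection achieves below 12.

12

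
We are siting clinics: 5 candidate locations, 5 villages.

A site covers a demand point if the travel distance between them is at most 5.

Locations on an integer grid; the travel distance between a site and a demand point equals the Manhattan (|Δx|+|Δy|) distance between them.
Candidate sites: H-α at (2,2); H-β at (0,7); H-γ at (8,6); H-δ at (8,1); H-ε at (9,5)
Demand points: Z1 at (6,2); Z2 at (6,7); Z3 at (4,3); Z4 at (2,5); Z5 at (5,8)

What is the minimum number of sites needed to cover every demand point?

2

Coverage sets (demand points within 5 of each site):
  H-α: {Z1, Z3, Z4}
  H-β: {Z4}
  H-γ: {Z2, Z5}
  H-δ: {Z1}
  H-ε: {Z2}
No single site covers all 5 demand points.
But {H-α, H-γ} covers everything, so the minimum is 2.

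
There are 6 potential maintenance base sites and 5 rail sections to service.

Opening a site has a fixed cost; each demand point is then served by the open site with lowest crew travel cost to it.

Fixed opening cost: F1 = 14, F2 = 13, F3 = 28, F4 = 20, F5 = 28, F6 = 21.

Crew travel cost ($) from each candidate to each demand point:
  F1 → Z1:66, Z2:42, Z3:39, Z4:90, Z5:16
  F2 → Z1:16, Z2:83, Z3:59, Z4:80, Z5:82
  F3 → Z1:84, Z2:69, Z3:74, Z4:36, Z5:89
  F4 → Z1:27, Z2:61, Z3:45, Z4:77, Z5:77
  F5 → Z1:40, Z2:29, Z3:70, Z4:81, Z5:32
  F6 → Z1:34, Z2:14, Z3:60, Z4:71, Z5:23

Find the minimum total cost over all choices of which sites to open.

197

Open {F1, F2, F3, F6}: assign each demand point to its cheapest open site.
  Z1→F2 16, Z2→F6 14, Z3→F1 39, Z4→F3 36, Z5→F1 16
  crew travel cost 121, fixed 76 → total 197.
Compare {F1, F3, F6}: crew travel cost 139 + fixed 63 = 202.
Compare {F1, F2, F3}: crew travel cost 149 + fixed 55 = 204.
Compare {F1, F2, F6}: crew travel cost 156 + fixed 48 = 204.
All other subsets cost ≥ 202. Minimum total cost: 197.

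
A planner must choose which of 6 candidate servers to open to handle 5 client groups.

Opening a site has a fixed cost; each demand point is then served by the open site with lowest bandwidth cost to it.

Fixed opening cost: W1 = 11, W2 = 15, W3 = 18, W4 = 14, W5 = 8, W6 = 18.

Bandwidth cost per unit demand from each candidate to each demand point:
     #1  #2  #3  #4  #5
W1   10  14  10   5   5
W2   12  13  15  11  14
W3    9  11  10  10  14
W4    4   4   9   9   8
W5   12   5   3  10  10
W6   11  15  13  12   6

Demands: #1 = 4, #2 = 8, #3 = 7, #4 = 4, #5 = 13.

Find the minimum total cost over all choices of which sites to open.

187

Open {W1, W4, W5}: assign each demand point to its cheapest open site.
  #1→W4 4×4=16, #2→W4 8×4=32, #3→W5 7×3=21, #4→W1 4×5=20, #5→W1 13×5=65
  bandwidth cost 154, fixed 33 → total 187.
Compare {W1, W2, W4, W5}: bandwidth cost 154 + fixed 48 = 202.
Compare {W1, W5}: bandwidth cost 186 + fixed 19 = 205.
Compare {W1, W3, W4, W5}: bandwidth cost 154 + fixed 51 = 205.
All other subsets cost ≥ 202. Minimum total cost: 187.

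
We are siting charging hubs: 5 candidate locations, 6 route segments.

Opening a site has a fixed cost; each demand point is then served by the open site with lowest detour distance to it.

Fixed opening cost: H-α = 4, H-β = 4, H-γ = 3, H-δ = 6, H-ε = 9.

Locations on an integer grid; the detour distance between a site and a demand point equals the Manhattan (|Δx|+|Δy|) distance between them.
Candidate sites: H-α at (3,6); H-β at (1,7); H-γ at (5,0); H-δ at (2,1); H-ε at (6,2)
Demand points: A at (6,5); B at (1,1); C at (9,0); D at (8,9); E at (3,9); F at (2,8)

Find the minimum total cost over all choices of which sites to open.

34

Open {H-α, H-γ}: assign each demand point to its cheapest open site.
  A→H-α 4, B→H-γ 5, C→H-γ 4, D→H-α 8, E→H-α 3, F→H-α 3
  detour distance 27, fixed 7 → total 34.
Compare {H-α, H-γ, H-δ}: detour distance 23 + fixed 13 = 36.
Compare {H-α, H-δ}: detour distance 27 + fixed 10 = 37.
Compare {H-β, H-γ}: detour distance 30 + fixed 7 = 37.
All other subsets cost ≥ 36. Minimum total cost: 34.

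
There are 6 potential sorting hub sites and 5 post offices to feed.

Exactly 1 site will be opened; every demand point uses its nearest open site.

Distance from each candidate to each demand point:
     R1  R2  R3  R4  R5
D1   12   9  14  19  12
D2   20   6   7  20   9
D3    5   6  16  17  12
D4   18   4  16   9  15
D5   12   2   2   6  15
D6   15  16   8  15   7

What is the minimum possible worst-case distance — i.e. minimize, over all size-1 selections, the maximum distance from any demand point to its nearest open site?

15

Open {D5}.
  Farthest demand point is R5 at distance 15 (to D5); all others are ≤ 15.
With {D6} the worst case is 16.
With {D3} the worst case is 17.
No size-1 selection achieves below 15.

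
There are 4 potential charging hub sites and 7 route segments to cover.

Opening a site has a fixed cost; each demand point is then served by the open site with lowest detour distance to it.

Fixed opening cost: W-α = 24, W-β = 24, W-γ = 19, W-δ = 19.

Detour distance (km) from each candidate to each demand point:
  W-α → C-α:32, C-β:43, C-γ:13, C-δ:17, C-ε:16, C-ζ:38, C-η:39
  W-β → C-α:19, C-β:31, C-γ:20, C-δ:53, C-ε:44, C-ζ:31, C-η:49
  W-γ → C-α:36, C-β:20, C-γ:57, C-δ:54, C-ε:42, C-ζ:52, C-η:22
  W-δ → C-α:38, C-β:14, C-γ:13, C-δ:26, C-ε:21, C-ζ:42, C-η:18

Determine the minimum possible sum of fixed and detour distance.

Open {W-β, W-δ}: assign each demand point to its cheapest open site.
  C-α→W-β 19, C-β→W-δ 14, C-γ→W-δ 13, C-δ→W-δ 26, C-ε→W-δ 21, C-ζ→W-β 31, C-η→W-δ 18
  detour distance 142, fixed 43 → total 185.
Compare {W-δ}: detour distance 172 + fixed 19 = 191.
Compare {W-α, W-δ}: detour distance 148 + fixed 43 = 191.
Compare {W-α, W-β, W-δ}: detour distance 128 + fixed 67 = 195.
All other subsets cost ≥ 191. Minimum total cost: 185.

185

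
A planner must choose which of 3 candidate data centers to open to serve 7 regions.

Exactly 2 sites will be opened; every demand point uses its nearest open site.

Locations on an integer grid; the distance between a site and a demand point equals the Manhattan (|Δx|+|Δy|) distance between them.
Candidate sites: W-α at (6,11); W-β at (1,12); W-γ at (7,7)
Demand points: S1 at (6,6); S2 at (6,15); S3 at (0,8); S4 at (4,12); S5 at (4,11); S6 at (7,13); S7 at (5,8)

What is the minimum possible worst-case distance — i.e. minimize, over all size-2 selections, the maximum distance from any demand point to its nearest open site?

Open {W-α, W-β}.
  Farthest demand point is S1 at distance 5 (to W-α); all others are ≤ 5.
With {W-α, W-γ} the worst case is 8.
With {W-β, W-γ} the worst case is 8.
No size-2 selection achieves below 5.

5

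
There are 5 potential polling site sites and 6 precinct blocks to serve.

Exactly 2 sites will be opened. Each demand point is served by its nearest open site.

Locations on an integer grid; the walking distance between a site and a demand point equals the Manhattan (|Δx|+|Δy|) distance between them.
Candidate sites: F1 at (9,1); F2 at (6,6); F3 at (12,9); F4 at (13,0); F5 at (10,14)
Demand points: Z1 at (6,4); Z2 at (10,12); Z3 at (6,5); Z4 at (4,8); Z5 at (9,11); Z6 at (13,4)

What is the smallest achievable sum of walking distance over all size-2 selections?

Open {F2, F5}.
  Z1→F2 2, Z2→F5 2, Z3→F2 1, Z4→F2 4, Z5→F5 4, Z6→F2 9  ⇒ total 22.
Compare {F2, F3}: total 23.
Compare {F2, F4}: total 29.
No size-2 selection does better; minimum is 22.

22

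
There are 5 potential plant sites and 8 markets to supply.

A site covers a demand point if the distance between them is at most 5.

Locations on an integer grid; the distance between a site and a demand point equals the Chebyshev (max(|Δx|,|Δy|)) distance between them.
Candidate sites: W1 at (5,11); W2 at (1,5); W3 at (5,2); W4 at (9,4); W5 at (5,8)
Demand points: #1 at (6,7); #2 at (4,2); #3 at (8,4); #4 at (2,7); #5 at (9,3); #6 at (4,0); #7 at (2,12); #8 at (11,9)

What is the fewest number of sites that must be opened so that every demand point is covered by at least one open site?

Coverage sets (demand points within 5 of each site):
  W1: {#1, #4, #7}
  W2: {#1, #2, #4, #6}
  W3: {#1, #2, #3, #4, #5, #6}
  W4: {#1, #2, #3, #5, #6, #8}
  W5: {#1, #3, #4, #5, #7}
No single site covers all 8 demand points.
But {W1, W4} covers everything, so the minimum is 2.

2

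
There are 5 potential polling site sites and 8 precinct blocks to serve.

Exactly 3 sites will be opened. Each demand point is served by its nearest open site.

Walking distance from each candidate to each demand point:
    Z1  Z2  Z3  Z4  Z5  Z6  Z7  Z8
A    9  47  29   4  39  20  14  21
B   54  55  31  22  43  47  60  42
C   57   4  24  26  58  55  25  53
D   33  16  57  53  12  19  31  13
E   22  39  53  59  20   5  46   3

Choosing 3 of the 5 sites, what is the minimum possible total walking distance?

Open {A, C, E}.
  Z1→A 9, Z2→C 4, Z3→C 24, Z4→A 4, Z5→E 20, Z6→E 5, Z7→A 14, Z8→E 3  ⇒ total 83.
Compare {A, D, E}: total 92.
Compare {A, C, D}: total 99.
No size-3 selection does better; minimum is 83.

83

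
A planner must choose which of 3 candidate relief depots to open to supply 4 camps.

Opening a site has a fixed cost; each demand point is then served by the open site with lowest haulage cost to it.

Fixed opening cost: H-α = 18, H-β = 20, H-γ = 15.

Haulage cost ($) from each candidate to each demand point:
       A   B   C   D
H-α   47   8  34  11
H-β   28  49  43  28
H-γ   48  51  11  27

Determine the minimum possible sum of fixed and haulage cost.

110

Open {H-α, H-γ}: assign each demand point to its cheapest open site.
  A→H-α 47, B→H-α 8, C→H-γ 11, D→H-α 11
  haulage cost 77, fixed 33 → total 110.
Compare {H-α, H-β, H-γ}: haulage cost 58 + fixed 53 = 111.
Compare {H-α}: haulage cost 100 + fixed 18 = 118.
Compare {H-α, H-β}: haulage cost 81 + fixed 38 = 119.
All other subsets cost ≥ 111. Minimum total cost: 110.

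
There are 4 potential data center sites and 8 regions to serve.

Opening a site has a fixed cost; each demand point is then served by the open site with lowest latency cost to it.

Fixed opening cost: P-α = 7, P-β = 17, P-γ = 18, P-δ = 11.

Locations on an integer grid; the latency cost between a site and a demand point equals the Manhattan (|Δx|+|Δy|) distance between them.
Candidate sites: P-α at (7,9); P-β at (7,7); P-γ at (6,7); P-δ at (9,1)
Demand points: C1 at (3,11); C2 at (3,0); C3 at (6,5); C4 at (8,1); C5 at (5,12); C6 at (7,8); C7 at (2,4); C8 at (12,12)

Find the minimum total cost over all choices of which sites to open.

Open {P-α, P-δ}: assign each demand point to its cheapest open site.
  C1→P-α 6, C2→P-δ 7, C3→P-α 5, C4→P-δ 1, C5→P-α 5, C6→P-α 1, C7→P-α 10, C8→P-α 8
  latency cost 43, fixed 18 → total 61.
Compare {P-α}: latency cost 57 + fixed 7 = 64.
Compare {P-γ}: latency cost 53 + fixed 18 = 71.
Compare {P-β}: latency cost 55 + fixed 17 = 72.
All other subsets cost ≥ 64. Minimum total cost: 61.

61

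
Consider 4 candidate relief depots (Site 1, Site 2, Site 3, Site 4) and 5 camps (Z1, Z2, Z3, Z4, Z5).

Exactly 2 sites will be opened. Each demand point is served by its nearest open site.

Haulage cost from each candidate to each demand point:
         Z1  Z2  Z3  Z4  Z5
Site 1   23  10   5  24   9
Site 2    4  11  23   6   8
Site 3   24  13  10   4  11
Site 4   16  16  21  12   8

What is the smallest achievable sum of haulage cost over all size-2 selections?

33

Open {Site 1, Site 2}.
  Z1→Site 2 4, Z2→Site 1 10, Z3→Site 1 5, Z4→Site 2 6, Z5→Site 2 8  ⇒ total 33.
Compare {Site 2, Site 3}: total 37.
Compare {Site 2, Site 4}: total 50.
No size-2 selection does better; minimum is 33.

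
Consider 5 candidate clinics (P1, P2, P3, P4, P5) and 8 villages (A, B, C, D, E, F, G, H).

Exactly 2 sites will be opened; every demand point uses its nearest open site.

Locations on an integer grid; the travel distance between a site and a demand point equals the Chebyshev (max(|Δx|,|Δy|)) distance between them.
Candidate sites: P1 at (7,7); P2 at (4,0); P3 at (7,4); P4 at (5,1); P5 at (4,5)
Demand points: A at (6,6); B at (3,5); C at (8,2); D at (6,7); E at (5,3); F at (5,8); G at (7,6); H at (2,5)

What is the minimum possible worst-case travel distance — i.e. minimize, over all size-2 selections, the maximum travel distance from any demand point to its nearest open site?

Open {P3, P5}.
  Farthest demand point is F at travel distance 3 (to P5); all others are ≤ 3.
With {P4, P5} the worst case is 3.
With {P1, P4} the worst case is 4.
No size-2 selection achieves below 3.

3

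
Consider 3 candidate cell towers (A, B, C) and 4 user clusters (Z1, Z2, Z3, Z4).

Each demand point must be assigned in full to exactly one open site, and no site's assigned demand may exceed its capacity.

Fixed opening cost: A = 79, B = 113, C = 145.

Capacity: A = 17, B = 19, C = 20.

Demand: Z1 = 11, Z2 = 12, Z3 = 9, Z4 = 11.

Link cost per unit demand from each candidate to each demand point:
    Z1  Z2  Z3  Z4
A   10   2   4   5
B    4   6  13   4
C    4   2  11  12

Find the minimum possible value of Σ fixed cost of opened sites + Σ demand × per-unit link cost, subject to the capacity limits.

Open {A, B, C}; cheapest assignment that respects the capacities:
  A (cap 17, load 12): Z2 — cost 12×2 = 24
  B (cap 19, load 11): Z4 — cost 11×4 = 44
  C (cap 20, load 20): Z1, Z3 — cost 11×4 + 9×11 = 143
  Shipping 211, fixed 337 → total 548.
  Any other capacity-feasible assignment to {A, B, C} ships for at least 211.
Total demand is 43 and no other set of sites has combined capacity ≥ 43, so {A, B, C} is the only feasible choice of open sites. Minimum: 548.

548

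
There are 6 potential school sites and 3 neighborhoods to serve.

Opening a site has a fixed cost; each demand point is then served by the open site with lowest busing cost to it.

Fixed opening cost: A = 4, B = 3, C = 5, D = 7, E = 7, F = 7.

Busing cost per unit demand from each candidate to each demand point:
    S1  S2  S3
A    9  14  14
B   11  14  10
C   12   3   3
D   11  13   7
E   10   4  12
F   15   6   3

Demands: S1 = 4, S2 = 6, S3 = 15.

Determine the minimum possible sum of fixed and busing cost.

Open {A, C}: assign each demand point to its cheapest open site.
  S1→A 4×9=36, S2→C 6×3=18, S3→C 15×3=45
  busing cost 99, fixed 9 → total 108.
Compare {A, B, C}: busing cost 99 + fixed 12 = 111.
Compare {B, C}: busing cost 107 + fixed 8 = 115.
Compare {C, E}: busing cost 103 + fixed 12 = 115.
All other subsets cost ≥ 111. Minimum total cost: 108.

108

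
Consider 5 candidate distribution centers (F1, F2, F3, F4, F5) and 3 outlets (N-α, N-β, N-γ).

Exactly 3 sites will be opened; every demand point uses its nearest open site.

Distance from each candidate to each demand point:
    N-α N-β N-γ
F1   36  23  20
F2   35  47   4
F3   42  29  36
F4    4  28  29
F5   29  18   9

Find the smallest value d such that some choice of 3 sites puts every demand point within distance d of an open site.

18

Open {F1, F4, F5}.
  Farthest demand point is N-β at distance 18 (to F5); all others are ≤ 18.
With {F2, F4, F5} the worst case is 18.
With {F3, F4, F5} the worst case is 18.
No size-3 selection achieves below 18.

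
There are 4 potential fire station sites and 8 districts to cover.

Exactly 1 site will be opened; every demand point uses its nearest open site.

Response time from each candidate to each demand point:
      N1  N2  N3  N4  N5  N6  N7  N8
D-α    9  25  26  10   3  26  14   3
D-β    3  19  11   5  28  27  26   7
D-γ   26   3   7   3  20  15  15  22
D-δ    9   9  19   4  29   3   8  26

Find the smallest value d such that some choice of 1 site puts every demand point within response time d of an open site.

26

Open {D-α}.
  Farthest demand point is N3 at response time 26 (to D-α); all others are ≤ 26.
With {D-γ} the worst case is 26.
With {D-β} the worst case is 28.
No size-1 selection achieves below 26.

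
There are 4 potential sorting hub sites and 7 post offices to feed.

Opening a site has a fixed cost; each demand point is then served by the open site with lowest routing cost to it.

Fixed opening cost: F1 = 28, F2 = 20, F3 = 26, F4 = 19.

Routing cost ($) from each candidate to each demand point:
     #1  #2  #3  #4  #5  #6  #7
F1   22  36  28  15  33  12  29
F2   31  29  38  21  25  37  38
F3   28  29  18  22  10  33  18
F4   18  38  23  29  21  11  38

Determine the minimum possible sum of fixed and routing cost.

171

Open {F3, F4}: assign each demand point to its cheapest open site.
  #1→F4 18, #2→F3 29, #3→F3 18, #4→F3 22, #5→F3 10, #6→F4 11, #7→F3 18
  routing cost 126, fixed 45 → total 171.
Compare {F1, F3}: routing cost 124 + fixed 54 = 178.
Compare {F3}: routing cost 158 + fixed 26 = 184.
Compare {F2, F3, F4}: routing cost 125 + fixed 65 = 190.
All other subsets cost ≥ 178. Minimum total cost: 171.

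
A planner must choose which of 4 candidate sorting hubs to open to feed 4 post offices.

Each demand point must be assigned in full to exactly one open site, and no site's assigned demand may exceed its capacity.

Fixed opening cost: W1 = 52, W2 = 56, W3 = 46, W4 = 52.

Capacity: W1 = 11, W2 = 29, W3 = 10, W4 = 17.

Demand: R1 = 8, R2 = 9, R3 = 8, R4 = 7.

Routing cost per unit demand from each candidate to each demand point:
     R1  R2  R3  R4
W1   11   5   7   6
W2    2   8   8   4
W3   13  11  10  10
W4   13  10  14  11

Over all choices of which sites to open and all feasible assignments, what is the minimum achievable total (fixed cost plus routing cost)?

261

Open {W1, W2}; cheapest assignment that respects the capacities:
  W1 (cap 11, load 9): R2 — cost 9×5 = 45
  W2 (cap 29, load 23): R1, R3, R4 — cost 8×2 + 8×8 + 7×4 = 108
  Shipping 153, fixed 108 → total 261.
  Any other capacity-feasible assignment to {W1, W2} ships for at least 153.
Compare {W2, W3}: its best feasible assignment gives total 298.
Compare {W2, W4}: its best feasible assignment gives total 306.
Every other set of open sites that can feasibly serve all demand totals ≥ 298 even under its best assignment. Minimum: 261.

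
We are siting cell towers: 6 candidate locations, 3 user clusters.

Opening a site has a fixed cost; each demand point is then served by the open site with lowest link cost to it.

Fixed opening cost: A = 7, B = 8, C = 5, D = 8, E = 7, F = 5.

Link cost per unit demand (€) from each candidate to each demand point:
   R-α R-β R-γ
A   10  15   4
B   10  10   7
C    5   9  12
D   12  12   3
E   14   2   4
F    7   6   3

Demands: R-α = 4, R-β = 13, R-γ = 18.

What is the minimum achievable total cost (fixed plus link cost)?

Open {C, E, F}: assign each demand point to its cheapest open site.
  R-α→C 4×5=20, R-β→E 13×2=26, R-γ→F 18×3=54
  link cost 100, fixed 17 → total 117.
Compare {E, F}: link cost 108 + fixed 12 = 120.
Compare {C, D, E}: link cost 100 + fixed 20 = 120.
Compare {A, C, E, F}: link cost 100 + fixed 24 = 124.
All other subsets cost ≥ 120. Minimum total cost: 117.

117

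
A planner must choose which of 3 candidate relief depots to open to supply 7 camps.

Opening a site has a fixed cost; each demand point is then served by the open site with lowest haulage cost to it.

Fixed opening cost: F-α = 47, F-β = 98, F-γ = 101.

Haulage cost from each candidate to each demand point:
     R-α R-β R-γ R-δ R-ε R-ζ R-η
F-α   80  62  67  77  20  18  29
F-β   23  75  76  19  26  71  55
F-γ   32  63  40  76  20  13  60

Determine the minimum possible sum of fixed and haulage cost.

Open {F-α, F-β}: assign each demand point to its cheapest open site.
  R-α→F-β 23, R-β→F-α 62, R-γ→F-α 67, R-δ→F-β 19, R-ε→F-α 20, R-ζ→F-α 18, R-η→F-α 29
  haulage cost 238, fixed 145 → total 383.
Compare {F-α}: haulage cost 353 + fixed 47 = 400.
Compare {F-γ}: haulage cost 304 + fixed 101 = 405.
Compare {F-α, F-γ}: haulage cost 272 + fixed 148 = 420.
All other subsets cost ≥ 400. Minimum total cost: 383.

383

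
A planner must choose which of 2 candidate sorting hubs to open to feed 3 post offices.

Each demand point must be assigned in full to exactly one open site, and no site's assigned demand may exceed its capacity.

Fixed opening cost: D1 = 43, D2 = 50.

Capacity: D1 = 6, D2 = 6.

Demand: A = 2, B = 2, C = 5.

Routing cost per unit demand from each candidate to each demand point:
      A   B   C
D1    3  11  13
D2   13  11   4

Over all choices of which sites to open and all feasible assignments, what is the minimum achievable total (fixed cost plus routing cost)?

Open {D1, D2}; cheapest assignment that respects the capacities:
  D1 (cap 6, load 4): A, B — cost 2×3 + 2×11 = 28
  D2 (cap 6, load 5): C — cost 5×4 = 20
  Shipping 48, fixed 93 → total 141.
  Any other capacity-feasible assignment to {D1, D2} ships for at least 48.
Total demand is 9 and no other set of sites has combined capacity ≥ 9, so {D1, D2} is the only feasible choice of open sites. Minimum: 141.

141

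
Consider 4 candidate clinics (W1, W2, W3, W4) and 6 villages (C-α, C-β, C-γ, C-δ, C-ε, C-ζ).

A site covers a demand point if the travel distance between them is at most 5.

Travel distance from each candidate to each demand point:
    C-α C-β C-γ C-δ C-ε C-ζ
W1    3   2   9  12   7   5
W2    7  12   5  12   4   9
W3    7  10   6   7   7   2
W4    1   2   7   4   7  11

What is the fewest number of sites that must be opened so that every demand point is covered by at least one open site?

3

Coverage sets (demand points within 5 of each site):
  W1: {C-α, C-β, C-ζ}
  W2: {C-γ, C-ε}
  W3: {C-ζ}
  W4: {C-α, C-β, C-δ}
No 2 sites suffice: every size-2 union leaves at least one demand point uncovered.
But {W1, W2, W4} covers everything, so the minimum is 3.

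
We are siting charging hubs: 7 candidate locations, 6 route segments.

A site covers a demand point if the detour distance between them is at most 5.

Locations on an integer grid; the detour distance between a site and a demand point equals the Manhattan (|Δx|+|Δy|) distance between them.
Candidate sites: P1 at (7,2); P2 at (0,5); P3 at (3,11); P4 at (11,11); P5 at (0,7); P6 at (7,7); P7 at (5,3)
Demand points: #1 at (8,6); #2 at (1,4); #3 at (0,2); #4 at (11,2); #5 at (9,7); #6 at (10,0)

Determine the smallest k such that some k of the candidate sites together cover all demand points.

Coverage sets (demand points within 5 of each site):
  P1: {#1, #4, #6}
  P2: {#2, #3}
  P3: {}
  P4: {}
  P5: {#2, #3}
  P6: {#1, #5}
  P7: {#2}
No 2 sites suffice: every size-2 union leaves at least one demand point uncovered.
But {P1, P2, P6} covers everything, so the minimum is 3.

3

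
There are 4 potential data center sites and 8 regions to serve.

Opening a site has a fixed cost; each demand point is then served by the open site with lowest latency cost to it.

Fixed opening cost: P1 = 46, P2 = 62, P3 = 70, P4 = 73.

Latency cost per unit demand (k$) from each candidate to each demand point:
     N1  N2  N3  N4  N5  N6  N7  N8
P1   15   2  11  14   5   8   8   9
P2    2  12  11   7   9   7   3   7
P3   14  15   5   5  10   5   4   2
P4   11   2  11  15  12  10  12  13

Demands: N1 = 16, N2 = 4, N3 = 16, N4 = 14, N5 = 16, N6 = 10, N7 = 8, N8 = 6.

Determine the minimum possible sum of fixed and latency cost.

Open {P1, P2, P3}: assign each demand point to its cheapest open site.
  N1→P2 16×2=32, N2→P1 4×2=8, N3→P3 16×5=80, N4→P3 14×5=70, N5→P1 16×5=80, N6→P3 10×5=50, N7→P2 8×3=24, N8→P3 6×2=12
  latency cost 356, fixed 178 → total 534.
Compare {P2, P3}: latency cost 460 + fixed 132 = 592.
Compare {P1, P2, P3, P4}: latency cost 356 + fixed 251 = 607.
Compare {P2, P3, P4}: latency cost 420 + fixed 205 = 625.
All other subsets cost ≥ 592. Minimum total cost: 534.

534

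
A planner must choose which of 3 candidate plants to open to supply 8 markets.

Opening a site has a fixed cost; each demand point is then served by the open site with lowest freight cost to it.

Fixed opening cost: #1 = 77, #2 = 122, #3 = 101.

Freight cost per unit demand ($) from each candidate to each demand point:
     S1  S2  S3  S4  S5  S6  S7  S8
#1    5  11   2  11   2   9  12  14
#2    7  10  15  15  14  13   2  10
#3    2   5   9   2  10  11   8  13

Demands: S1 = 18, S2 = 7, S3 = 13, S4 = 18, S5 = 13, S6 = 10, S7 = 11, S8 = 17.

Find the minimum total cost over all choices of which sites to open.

Open {#1, #3}: assign each demand point to its cheapest open site.
  S1→#3 18×2=36, S2→#3 7×5=35, S3→#1 13×2=26, S4→#3 18×2=36, S5→#1 13×2=26, S6→#1 10×9=90, S7→#3 11×8=88, S8→#3 17×13=221
  freight cost 558, fixed 178 → total 736.
Compare {#1, #2, #3}: freight cost 441 + fixed 300 = 741.
Compare {#3}: freight cost 773 + fixed 101 = 874.
Compare {#2, #3}: freight cost 656 + fixed 223 = 879.
All other subsets cost ≥ 741. Minimum total cost: 736.

736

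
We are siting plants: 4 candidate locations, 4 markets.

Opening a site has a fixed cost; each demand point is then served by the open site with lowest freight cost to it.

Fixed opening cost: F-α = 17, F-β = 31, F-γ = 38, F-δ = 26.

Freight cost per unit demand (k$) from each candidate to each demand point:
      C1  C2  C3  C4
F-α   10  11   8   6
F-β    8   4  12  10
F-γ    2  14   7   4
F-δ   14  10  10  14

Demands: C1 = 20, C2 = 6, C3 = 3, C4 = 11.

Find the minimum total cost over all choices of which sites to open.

198

Open {F-β, F-γ}: assign each demand point to its cheapest open site.
  C1→F-γ 20×2=40, C2→F-β 6×4=24, C3→F-γ 3×7=21, C4→F-γ 11×4=44
  freight cost 129, fixed 69 → total 198.
Compare {F-α, F-β, F-γ}: freight cost 129 + fixed 86 = 215.
Compare {F-β, F-γ, F-δ}: freight cost 129 + fixed 95 = 224.
Compare {F-α, F-γ}: freight cost 171 + fixed 55 = 226.
All other subsets cost ≥ 215. Minimum total cost: 198.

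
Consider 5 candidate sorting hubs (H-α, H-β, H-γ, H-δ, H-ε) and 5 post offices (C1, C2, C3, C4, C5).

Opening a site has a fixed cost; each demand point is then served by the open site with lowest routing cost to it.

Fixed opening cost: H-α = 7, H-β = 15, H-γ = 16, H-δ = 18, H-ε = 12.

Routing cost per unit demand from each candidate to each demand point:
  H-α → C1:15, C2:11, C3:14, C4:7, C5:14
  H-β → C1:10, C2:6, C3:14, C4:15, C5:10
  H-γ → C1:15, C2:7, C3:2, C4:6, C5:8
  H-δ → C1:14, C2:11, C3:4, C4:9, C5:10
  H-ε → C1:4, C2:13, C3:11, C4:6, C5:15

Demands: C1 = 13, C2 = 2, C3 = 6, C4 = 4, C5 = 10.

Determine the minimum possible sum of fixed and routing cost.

Open {H-γ, H-ε}: assign each demand point to its cheapest open site.
  C1→H-ε 13×4=52, C2→H-γ 2×7=14, C3→H-γ 6×2=12, C4→H-γ 4×6=24, C5→H-γ 10×8=80
  routing cost 182, fixed 28 → total 210.
Compare {H-α, H-γ, H-ε}: routing cost 182 + fixed 35 = 217.
Compare {H-β, H-γ, H-ε}: routing cost 180 + fixed 43 = 223.
Compare {H-γ, H-δ, H-ε}: routing cost 182 + fixed 46 = 228.
All other subsets cost ≥ 217. Minimum total cost: 210.

210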